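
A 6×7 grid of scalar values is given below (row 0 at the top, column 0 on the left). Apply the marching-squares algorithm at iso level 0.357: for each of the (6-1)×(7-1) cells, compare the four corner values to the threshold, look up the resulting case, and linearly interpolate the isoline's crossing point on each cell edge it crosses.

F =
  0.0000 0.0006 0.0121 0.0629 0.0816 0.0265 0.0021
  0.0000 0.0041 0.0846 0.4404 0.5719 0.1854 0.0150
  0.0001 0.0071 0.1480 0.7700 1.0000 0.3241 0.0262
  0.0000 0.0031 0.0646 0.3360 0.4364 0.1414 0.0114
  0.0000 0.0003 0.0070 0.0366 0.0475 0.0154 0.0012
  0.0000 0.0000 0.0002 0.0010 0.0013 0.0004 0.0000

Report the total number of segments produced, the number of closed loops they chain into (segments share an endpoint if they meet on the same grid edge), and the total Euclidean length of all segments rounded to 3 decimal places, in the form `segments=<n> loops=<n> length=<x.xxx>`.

cell (0,2): code 0100 → (0.779,3.000)–(1.000,2.766)
cell (0,3): code 1100 → (0.562,4.000)–(0.779,3.000)
cell (0,4): code 1000 → (1.000,4.556)–(0.562,4.000)
cell (1,2): code 0110 → (1.000,2.766)–(2.000,2.336)
cell (1,4): code 1001 → (2.000,4.951)–(1.000,4.556)
cell (2,2): code 0010 → (2.000,2.336)–(2.952,3.000)
cell (2,3): code 0111 → (2.952,3.000)–(3.000,3.209)
cell (2,4): code 1001 → (3.000,4.269)–(2.000,4.951)
cell (3,3): code 0010 → (3.000,3.209)–(3.204,4.000)
cell (3,4): code 0001 → (3.204,4.000)–(3.000,4.269)
total: 10 segments, chained into 1 closed loop(s), length Σ = 7.957290

segments=10 loops=1 length=7.957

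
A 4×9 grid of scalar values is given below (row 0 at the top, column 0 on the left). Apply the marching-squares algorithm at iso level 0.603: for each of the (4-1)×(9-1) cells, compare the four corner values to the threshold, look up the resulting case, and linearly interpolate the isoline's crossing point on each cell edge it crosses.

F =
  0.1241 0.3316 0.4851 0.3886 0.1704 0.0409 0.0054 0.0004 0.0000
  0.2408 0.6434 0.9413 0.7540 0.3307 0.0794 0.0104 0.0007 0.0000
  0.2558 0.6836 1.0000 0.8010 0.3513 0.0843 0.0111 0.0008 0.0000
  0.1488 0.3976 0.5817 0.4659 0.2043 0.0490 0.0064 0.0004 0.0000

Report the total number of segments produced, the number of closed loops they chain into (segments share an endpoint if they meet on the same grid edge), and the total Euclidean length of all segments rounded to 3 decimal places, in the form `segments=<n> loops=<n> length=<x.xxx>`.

segments=10 loops=1 length=8.282

cell (0,0): code 0100 → (0.870,1.000)–(1.000,0.900)
cell (0,1): code 1100 → (0.258,2.000)–(0.870,1.000)
cell (0,2): code 1100 → (0.587,3.000)–(0.258,2.000)
cell (0,3): code 1000 → (1.000,3.357)–(0.587,3.000)
cell (1,0): code 0110 → (1.000,0.900)–(2.000,0.812)
cell (1,3): code 1001 → (2.000,3.440)–(1.000,3.357)
cell (2,0): code 0010 → (2.000,0.812)–(2.282,1.000)
cell (2,1): code 0011 → (2.282,1.000)–(2.949,2.000)
cell (2,2): code 0011 → (2.949,2.000)–(2.591,3.000)
cell (2,3): code 0001 → (2.591,3.000)–(2.000,3.440)
total: 10 segments, chained into 1 closed loop(s), length Σ = 8.282348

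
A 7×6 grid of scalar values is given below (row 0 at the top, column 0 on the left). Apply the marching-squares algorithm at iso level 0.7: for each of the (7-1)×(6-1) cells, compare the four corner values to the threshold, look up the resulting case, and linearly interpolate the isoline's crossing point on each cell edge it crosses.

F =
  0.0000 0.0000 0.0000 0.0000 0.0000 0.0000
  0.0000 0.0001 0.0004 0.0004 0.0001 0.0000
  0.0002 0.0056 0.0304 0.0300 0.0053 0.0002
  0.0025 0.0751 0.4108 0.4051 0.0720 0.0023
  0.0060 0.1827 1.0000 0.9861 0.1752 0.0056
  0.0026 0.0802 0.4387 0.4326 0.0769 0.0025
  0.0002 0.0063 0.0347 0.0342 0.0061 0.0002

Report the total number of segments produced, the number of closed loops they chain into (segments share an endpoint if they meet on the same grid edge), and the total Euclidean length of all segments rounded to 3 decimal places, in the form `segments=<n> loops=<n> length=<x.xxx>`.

cell (3,1): code 0100 → (3.491,2.000)–(4.000,1.633)
cell (3,2): code 1100 → (3.508,3.000)–(3.491,2.000)
cell (3,3): code 1000 → (4.000,3.353)–(3.508,3.000)
cell (4,1): code 0010 → (4.000,1.633)–(4.534,2.000)
cell (4,2): code 0011 → (4.534,2.000)–(4.517,3.000)
cell (4,3): code 0001 → (4.517,3.000)–(4.000,3.353)
total: 6 segments, chained into 1 closed loop(s), length Σ = 4.507958

segments=6 loops=1 length=4.508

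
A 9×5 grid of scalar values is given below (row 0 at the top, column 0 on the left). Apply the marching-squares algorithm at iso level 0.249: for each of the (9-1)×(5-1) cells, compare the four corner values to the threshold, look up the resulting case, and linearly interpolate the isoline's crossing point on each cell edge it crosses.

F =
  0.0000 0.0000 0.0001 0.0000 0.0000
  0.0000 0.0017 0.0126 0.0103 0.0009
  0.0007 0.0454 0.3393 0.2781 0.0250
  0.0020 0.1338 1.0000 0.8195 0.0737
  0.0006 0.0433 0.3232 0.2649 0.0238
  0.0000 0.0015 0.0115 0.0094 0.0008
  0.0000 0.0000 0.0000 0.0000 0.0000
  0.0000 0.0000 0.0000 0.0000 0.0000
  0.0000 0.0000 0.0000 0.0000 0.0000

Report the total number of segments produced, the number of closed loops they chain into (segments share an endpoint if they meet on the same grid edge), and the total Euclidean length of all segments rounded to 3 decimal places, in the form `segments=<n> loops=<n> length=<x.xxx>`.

segments=10 loops=1 length=7.774

cell (1,1): code 0100 → (1.724,2.000)–(2.000,1.693)
cell (1,2): code 1100 → (1.891,3.000)–(1.724,2.000)
cell (1,3): code 1000 → (2.000,3.115)–(1.891,3.000)
cell (2,1): code 0110 → (2.000,1.693)–(3.000,1.133)
cell (2,3): code 1001 → (3.000,3.765)–(2.000,3.115)
cell (3,1): code 0110 → (3.000,1.133)–(4.000,1.735)
cell (3,3): code 1001 → (4.000,3.066)–(3.000,3.765)
cell (4,1): code 0010 → (4.000,1.735)–(4.238,2.000)
cell (4,2): code 0011 → (4.238,2.000)–(4.062,3.000)
cell (4,3): code 0001 → (4.062,3.000)–(4.000,3.066)
total: 10 segments, chained into 1 closed loop(s), length Σ = 7.773686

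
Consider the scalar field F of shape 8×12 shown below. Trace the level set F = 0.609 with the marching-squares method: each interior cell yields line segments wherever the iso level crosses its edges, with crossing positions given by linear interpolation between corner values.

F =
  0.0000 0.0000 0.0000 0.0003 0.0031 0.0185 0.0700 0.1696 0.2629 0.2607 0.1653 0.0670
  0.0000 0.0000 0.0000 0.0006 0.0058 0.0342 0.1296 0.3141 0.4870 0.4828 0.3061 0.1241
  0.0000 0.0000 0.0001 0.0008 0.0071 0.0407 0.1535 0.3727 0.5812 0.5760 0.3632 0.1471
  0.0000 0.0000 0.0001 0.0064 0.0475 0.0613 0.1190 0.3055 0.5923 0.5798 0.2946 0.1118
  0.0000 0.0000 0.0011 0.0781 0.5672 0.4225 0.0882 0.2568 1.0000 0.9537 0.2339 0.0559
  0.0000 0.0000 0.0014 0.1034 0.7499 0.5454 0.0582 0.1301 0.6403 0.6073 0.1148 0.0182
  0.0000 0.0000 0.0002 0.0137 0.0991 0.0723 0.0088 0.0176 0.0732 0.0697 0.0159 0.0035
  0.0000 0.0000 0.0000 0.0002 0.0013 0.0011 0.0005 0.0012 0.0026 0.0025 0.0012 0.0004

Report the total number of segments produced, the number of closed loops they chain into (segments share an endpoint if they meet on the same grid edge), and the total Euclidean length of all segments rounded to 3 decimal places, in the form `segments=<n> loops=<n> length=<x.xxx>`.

segments=12 loops=2 length=9.290

cell (3,7): code 0100 → (3.041,8.000)–(4.000,7.474)
cell (3,8): code 1100 → (3.078,9.000)–(3.041,8.000)
cell (3,9): code 1000 → (4.000,9.479)–(3.078,9.000)
cell (4,3): code 0100 → (4.229,4.000)–(5.000,3.782)
cell (4,4): code 1000 → (5.000,4.689)–(4.229,4.000)
cell (4,7): code 0110 → (4.000,7.474)–(5.000,7.939)
cell (4,8): code 1011 → (5.000,8.948)–(4.995,9.000)
cell (4,9): code 0001 → (4.995,9.000)–(4.000,9.479)
cell (5,3): code 0010 → (5.000,3.782)–(5.217,4.000)
cell (5,4): code 0001 → (5.217,4.000)–(5.000,4.689)
cell (5,7): code 0010 → (5.000,7.939)–(5.055,8.000)
cell (5,8): code 0001 → (5.055,8.000)–(5.000,8.948)
total: 12 segments, chained into 2 closed loop(s), length Σ = 9.289811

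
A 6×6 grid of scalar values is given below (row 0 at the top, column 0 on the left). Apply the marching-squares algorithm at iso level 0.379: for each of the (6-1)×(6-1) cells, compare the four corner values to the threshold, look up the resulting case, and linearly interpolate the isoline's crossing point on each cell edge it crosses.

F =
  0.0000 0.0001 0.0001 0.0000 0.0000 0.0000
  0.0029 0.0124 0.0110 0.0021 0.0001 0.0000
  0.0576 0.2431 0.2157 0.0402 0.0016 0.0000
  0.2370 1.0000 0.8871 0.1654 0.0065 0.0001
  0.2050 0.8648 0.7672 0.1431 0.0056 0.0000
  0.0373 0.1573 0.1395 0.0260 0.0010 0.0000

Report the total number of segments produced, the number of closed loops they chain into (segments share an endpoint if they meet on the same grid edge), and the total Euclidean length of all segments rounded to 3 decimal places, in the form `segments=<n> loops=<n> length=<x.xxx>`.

segments=8 loops=1 length=8.084

cell (2,0): code 0100 → (2.180,1.000)–(3.000,0.186)
cell (2,1): code 1100 → (2.243,2.000)–(2.180,1.000)
cell (2,2): code 1000 → (3.000,2.704)–(2.243,2.000)
cell (3,0): code 0110 → (3.000,0.186)–(4.000,0.264)
cell (3,2): code 1001 → (4.000,2.622)–(3.000,2.704)
cell (4,0): code 0010 → (4.000,0.264)–(4.687,1.000)
cell (4,1): code 0011 → (4.687,1.000)–(4.618,2.000)
cell (4,2): code 0001 → (4.618,2.000)–(4.000,2.622)
total: 8 segments, chained into 1 closed loop(s), length Σ = 8.083916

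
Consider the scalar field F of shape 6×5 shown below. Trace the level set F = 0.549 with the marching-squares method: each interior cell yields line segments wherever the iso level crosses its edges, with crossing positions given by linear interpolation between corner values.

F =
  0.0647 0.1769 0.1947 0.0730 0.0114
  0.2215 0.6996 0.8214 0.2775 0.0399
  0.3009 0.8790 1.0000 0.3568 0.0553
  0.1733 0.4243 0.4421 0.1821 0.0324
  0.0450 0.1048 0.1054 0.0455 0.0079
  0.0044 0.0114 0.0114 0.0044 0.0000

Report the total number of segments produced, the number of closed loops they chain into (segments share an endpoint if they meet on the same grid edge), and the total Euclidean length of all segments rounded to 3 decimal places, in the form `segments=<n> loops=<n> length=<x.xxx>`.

cell (0,0): code 0100 → (0.712,1.000)–(1.000,0.685)
cell (0,1): code 1100 → (0.565,2.000)–(0.712,1.000)
cell (0,2): code 1000 → (1.000,2.501)–(0.565,2.000)
cell (1,0): code 0110 → (1.000,0.685)–(2.000,0.429)
cell (1,2): code 1001 → (2.000,2.701)–(1.000,2.501)
cell (2,0): code 0010 → (2.000,0.429)–(2.726,1.000)
cell (2,1): code 0011 → (2.726,1.000)–(2.808,2.000)
cell (2,2): code 0001 → (2.808,2.000)–(2.000,2.701)
total: 8 segments, chained into 1 closed loop(s), length Σ = 7.149665

segments=8 loops=1 length=7.150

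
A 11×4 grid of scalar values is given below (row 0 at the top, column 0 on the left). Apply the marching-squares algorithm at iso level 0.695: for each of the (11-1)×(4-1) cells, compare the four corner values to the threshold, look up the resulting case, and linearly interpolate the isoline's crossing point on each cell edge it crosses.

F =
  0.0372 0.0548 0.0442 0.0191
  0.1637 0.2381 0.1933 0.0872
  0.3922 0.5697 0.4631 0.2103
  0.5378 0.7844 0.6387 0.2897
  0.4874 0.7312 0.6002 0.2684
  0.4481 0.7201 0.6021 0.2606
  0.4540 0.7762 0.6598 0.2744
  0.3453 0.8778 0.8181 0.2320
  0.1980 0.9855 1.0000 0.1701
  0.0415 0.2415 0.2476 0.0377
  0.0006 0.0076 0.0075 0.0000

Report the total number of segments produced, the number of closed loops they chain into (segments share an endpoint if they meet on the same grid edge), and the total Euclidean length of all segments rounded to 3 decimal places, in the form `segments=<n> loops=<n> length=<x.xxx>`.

segments=16 loops=1 length=13.781

cell (2,0): code 0100 → (2.584,1.000)–(3.000,0.637)
cell (2,1): code 1000 → (3.000,1.614)–(2.584,1.000)
cell (3,0): code 0110 → (3.000,0.637)–(4.000,0.852)
cell (3,1): code 1001 → (4.000,1.276)–(3.000,1.614)
cell (4,0): code 0110 → (4.000,0.852)–(5.000,0.908)
cell (4,1): code 1001 → (5.000,1.213)–(4.000,1.276)
cell (5,0): code 0110 → (5.000,0.908)–(6.000,0.748)
cell (5,1): code 1001 → (6.000,1.698)–(5.000,1.213)
cell (6,0): code 0110 → (6.000,0.748)–(7.000,0.657)
cell (6,1): code 1101 → (6.222,2.000)–(6.000,1.698)
cell (6,2): code 1000 → (7.000,2.210)–(6.222,2.000)
cell (7,0): code 0110 → (7.000,0.657)–(8.000,0.631)
cell (7,2): code 1001 → (8.000,2.368)–(7.000,2.210)
cell (8,0): code 0010 → (8.000,0.631)–(8.390,1.000)
cell (8,1): code 0011 → (8.390,1.000)–(8.405,2.000)
cell (8,2): code 0001 → (8.405,2.000)–(8.000,2.368)
total: 16 segments, chained into 1 closed loop(s), length Σ = 13.781362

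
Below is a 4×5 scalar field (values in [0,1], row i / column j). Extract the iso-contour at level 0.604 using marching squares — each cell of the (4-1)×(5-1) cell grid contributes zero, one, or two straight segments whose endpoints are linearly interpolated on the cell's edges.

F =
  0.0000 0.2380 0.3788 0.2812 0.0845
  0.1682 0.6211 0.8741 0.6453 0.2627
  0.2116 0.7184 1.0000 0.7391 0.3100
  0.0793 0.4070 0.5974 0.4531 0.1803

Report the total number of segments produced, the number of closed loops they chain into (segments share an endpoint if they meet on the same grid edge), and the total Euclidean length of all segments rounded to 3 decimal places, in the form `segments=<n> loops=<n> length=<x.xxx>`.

segments=10 loops=1 length=7.758

cell (0,0): code 0100 → (0.955,1.000)–(1.000,0.962)
cell (0,1): code 1100 → (0.455,2.000)–(0.955,1.000)
cell (0,2): code 1100 → (0.887,3.000)–(0.455,2.000)
cell (0,3): code 1000 → (1.000,3.108)–(0.887,3.000)
cell (1,0): code 0110 → (1.000,0.962)–(2.000,0.774)
cell (1,3): code 1001 → (2.000,3.315)–(1.000,3.108)
cell (2,0): code 0010 → (2.000,0.774)–(2.367,1.000)
cell (2,1): code 0011 → (2.367,1.000)–(2.984,2.000)
cell (2,2): code 0011 → (2.984,2.000)–(2.472,3.000)
cell (2,3): code 0001 → (2.472,3.000)–(2.000,3.315)
total: 10 segments, chained into 1 closed loop(s), length Σ = 7.757958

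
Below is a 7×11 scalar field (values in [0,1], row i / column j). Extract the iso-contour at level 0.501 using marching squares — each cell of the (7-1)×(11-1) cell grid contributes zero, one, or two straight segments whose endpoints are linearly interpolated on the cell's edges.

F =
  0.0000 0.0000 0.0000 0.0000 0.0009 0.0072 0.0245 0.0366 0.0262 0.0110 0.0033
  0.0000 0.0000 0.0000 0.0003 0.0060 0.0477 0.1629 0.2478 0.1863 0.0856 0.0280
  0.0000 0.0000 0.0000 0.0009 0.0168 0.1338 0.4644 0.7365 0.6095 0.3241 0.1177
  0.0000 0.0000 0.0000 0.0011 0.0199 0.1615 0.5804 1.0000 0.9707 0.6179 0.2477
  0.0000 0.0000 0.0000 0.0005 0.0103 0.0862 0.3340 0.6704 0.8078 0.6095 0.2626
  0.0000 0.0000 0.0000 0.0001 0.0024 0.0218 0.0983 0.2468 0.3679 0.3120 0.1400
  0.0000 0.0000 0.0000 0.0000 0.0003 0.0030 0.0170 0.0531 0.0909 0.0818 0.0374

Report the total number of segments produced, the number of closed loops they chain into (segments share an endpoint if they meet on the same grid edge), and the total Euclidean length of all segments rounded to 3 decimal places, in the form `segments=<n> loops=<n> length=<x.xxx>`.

segments=14 loops=1 length=10.334

cell (1,6): code 0100 → (1.518,7.000)–(2.000,6.135)
cell (1,7): code 1100 → (1.744,8.000)–(1.518,7.000)
cell (1,8): code 1000 → (2.000,8.380)–(1.744,8.000)
cell (2,5): code 0100 → (2.316,6.000)–(3.000,5.810)
cell (2,6): code 1110 → (2.000,6.135)–(2.316,6.000)
cell (2,8): code 1101 → (2.602,9.000)–(2.000,8.380)
cell (2,9): code 1000 → (3.000,9.316)–(2.602,9.000)
cell (3,5): code 0010 → (3.000,5.810)–(3.322,6.000)
cell (3,6): code 0111 → (3.322,6.000)–(4.000,6.496)
cell (3,9): code 1001 → (4.000,9.313)–(3.000,9.316)
cell (4,6): code 0010 → (4.000,6.496)–(4.400,7.000)
cell (4,7): code 0011 → (4.400,7.000)–(4.697,8.000)
cell (4,8): code 0011 → (4.697,8.000)–(4.365,9.000)
cell (4,9): code 0001 → (4.365,9.000)–(4.000,9.313)
total: 14 segments, chained into 1 closed loop(s), length Σ = 10.334287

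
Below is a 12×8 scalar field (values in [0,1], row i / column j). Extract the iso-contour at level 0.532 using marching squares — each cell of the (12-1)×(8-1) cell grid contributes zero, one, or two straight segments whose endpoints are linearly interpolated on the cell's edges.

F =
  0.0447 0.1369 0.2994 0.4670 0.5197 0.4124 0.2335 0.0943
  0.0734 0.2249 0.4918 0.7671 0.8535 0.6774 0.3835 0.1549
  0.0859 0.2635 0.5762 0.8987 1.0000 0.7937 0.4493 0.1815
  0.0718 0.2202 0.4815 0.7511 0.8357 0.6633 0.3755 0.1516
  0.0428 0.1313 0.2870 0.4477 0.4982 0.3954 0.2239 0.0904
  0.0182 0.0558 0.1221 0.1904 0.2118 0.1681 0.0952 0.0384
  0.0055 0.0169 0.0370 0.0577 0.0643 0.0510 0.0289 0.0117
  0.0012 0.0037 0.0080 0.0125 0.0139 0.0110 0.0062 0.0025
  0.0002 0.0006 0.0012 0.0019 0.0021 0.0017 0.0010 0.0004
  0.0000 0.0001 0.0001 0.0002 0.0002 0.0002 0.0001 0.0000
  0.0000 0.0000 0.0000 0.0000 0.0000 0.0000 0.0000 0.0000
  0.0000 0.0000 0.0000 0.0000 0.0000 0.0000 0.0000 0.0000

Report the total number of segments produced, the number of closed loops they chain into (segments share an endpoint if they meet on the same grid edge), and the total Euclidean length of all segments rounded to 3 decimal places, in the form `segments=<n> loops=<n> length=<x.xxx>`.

segments=14 loops=1 length=12.022

cell (0,2): code 0100 → (0.217,3.000)–(1.000,2.146)
cell (0,3): code 1100 → (0.037,4.000)–(0.217,3.000)
cell (0,4): code 1100 → (0.451,5.000)–(0.037,4.000)
cell (0,5): code 1000 → (1.000,5.495)–(0.451,5.000)
cell (1,1): code 0100 → (1.476,2.000)–(2.000,1.859)
cell (1,2): code 1110 → (1.000,2.146)–(1.476,2.000)
cell (1,5): code 1001 → (2.000,5.760)–(1.000,5.495)
cell (2,1): code 0010 → (2.000,1.859)–(2.467,2.000)
cell (2,2): code 0111 → (2.467,2.000)–(3.000,2.187)
cell (2,5): code 1001 → (3.000,5.456)–(2.000,5.760)
cell (3,2): code 0010 → (3.000,2.187)–(3.722,3.000)
cell (3,3): code 0011 → (3.722,3.000)–(3.900,4.000)
cell (3,4): code 0011 → (3.900,4.000)–(3.490,5.000)
cell (3,5): code 0001 → (3.490,5.000)–(3.000,5.456)
total: 14 segments, chained into 1 closed loop(s), length Σ = 12.022437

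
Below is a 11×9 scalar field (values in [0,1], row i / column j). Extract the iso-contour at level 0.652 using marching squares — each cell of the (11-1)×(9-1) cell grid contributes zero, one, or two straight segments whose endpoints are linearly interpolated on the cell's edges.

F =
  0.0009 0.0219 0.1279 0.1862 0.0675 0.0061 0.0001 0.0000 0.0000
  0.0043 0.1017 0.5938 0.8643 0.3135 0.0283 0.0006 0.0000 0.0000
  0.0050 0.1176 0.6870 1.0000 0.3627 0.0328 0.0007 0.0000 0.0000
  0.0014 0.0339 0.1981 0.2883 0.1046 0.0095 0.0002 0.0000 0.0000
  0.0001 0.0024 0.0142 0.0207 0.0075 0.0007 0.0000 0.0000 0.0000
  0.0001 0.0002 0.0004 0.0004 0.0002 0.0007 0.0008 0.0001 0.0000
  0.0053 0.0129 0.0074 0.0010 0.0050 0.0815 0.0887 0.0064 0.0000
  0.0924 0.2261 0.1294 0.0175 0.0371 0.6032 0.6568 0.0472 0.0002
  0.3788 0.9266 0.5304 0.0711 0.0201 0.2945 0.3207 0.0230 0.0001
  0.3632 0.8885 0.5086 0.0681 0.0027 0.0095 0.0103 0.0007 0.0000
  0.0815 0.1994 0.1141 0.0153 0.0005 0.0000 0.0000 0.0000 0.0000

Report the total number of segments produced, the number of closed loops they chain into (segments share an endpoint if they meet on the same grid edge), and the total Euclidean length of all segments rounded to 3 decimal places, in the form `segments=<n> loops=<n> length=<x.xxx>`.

segments=18 loops=3 length=10.228

cell (0,2): code 0100 → (0.687,3.000)–(1.000,2.215)
cell (0,3): code 1000 → (1.000,3.385)–(0.687,3.000)
cell (1,1): code 0100 → (1.624,2.000)–(2.000,1.939)
cell (1,2): code 1110 → (1.000,2.215)–(1.624,2.000)
cell (1,3): code 1001 → (2.000,3.546)–(1.000,3.385)
cell (2,1): code 0010 → (2.000,1.939)–(2.072,2.000)
cell (2,2): code 0011 → (2.072,2.000)–(2.489,3.000)
cell (2,3): code 0001 → (2.489,3.000)–(2.000,3.546)
cell (6,5): code 0100 → (6.992,6.000)–(7.000,5.910)
cell (6,6): code 1000 → (7.000,6.008)–(6.992,6.000)
cell (7,0): code 0100 → (7.608,1.000)–(8.000,0.499)
cell (7,1): code 1000 → (8.000,1.693)–(7.608,1.000)
cell (7,5): code 0010 → (7.000,5.910)–(7.014,6.000)
cell (7,6): code 0001 → (7.014,6.000)–(7.000,6.008)
cell (8,0): code 0110 → (8.000,0.499)–(9.000,0.550)
cell (8,1): code 1001 → (9.000,1.623)–(8.000,1.693)
cell (9,0): code 0010 → (9.000,0.550)–(9.343,1.000)
cell (9,1): code 0001 → (9.343,1.000)–(9.000,1.623)
total: 18 segments, chained into 3 closed loop(s), length Σ = 10.228225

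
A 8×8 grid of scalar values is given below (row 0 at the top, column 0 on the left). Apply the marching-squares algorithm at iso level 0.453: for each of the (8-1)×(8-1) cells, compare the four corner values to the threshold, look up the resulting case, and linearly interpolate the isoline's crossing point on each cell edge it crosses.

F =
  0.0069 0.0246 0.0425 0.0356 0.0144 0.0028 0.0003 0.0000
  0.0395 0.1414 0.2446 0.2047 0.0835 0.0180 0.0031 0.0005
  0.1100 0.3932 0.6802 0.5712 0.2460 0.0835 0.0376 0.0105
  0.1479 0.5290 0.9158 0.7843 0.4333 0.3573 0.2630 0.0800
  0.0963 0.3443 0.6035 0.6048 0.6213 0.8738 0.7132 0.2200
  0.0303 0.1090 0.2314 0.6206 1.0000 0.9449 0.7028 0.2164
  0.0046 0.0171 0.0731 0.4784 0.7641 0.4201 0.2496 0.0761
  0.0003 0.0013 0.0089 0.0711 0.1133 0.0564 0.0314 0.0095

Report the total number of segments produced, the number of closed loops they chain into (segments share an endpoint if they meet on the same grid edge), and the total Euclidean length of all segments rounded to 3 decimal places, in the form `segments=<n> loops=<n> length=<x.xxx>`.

segments=22 loops=1 length=16.534

cell (1,1): code 0100 → (1.478,2.000)–(2.000,1.208)
cell (1,2): code 1100 → (1.677,3.000)–(1.478,2.000)
cell (1,3): code 1000 → (2.000,3.363)–(1.677,3.000)
cell (2,0): code 0100 → (2.440,1.000)–(3.000,0.801)
cell (2,1): code 1110 → (2.000,1.208)–(2.440,1.000)
cell (2,3): code 1001 → (3.000,3.944)–(2.000,3.363)
cell (3,0): code 0010 → (3.000,0.801)–(3.411,1.000)
cell (3,1): code 0111 → (3.411,1.000)–(4.000,1.419)
cell (3,3): code 1101 → (3.105,4.000)–(3.000,3.944)
cell (3,4): code 1100 → (3.185,5.000)–(3.105,4.000)
cell (3,5): code 1100 → (3.422,6.000)–(3.185,5.000)
cell (3,6): code 1000 → (4.000,6.528)–(3.422,6.000)
cell (4,1): code 0010 → (4.000,1.419)–(4.404,2.000)
cell (4,2): code 0111 → (4.404,2.000)–(5.000,2.569)
cell (4,6): code 1001 → (5.000,6.514)–(4.000,6.528)
cell (5,2): code 0110 → (5.000,2.569)–(6.000,2.937)
cell (5,4): code 1011 → (6.000,4.904)–(5.937,5.000)
cell (5,5): code 0011 → (5.937,5.000)–(5.551,6.000)
cell (5,6): code 0001 → (5.551,6.000)–(5.000,6.514)
cell (6,2): code 0010 → (6.000,2.937)–(6.062,3.000)
cell (6,3): code 0011 → (6.062,3.000)–(6.478,4.000)
cell (6,4): code 0001 → (6.478,4.000)–(6.000,4.904)
total: 22 segments, chained into 1 closed loop(s), length Σ = 16.534430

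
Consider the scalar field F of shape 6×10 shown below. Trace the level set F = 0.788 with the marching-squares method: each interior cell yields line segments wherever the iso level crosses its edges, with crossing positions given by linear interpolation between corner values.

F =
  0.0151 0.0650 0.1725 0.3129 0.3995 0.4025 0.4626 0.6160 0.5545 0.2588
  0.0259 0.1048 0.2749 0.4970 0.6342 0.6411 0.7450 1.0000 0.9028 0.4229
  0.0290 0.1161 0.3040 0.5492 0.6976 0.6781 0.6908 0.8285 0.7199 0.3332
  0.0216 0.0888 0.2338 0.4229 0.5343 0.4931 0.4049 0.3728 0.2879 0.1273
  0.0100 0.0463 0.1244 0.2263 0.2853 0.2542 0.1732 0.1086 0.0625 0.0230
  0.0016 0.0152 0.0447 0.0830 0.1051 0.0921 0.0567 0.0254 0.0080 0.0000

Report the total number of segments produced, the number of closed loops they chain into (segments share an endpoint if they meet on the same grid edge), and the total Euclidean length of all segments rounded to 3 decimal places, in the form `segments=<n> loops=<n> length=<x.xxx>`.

cell (0,6): code 0100 → (0.448,7.000)–(1.000,6.169)
cell (0,7): code 1100 → (0.670,8.000)–(0.448,7.000)
cell (0,8): code 1000 → (1.000,8.239)–(0.670,8.000)
cell (1,6): code 0110 → (1.000,6.169)–(2.000,6.706)
cell (1,7): code 1011 → (2.000,7.373)–(1.628,8.000)
cell (1,8): code 0001 → (1.628,8.000)–(1.000,8.239)
cell (2,6): code 0010 → (2.000,6.706)–(2.089,7.000)
cell (2,7): code 0001 → (2.089,7.000)–(2.000,7.373)
total: 8 segments, chained into 1 closed loop(s), length Σ = 5.656493

segments=8 loops=1 length=5.656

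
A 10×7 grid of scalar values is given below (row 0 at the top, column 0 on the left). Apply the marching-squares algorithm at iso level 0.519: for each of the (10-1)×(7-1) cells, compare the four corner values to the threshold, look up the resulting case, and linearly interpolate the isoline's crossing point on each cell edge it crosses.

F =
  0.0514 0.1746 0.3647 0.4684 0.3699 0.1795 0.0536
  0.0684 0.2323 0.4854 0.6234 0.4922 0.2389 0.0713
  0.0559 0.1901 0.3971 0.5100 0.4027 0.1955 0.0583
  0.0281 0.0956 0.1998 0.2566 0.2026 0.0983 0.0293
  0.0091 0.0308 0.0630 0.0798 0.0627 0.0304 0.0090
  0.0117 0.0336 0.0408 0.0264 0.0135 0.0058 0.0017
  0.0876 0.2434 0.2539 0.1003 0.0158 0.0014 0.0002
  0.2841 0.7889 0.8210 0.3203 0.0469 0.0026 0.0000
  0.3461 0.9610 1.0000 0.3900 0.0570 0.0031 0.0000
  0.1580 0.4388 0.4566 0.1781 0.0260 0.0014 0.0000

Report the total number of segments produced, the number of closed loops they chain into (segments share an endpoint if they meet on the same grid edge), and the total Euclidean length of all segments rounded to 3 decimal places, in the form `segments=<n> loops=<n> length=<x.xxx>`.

cell (0,2): code 0100 → (0.326,3.000)–(1.000,2.243)
cell (0,3): code 1000 → (1.000,3.796)–(0.326,3.000)
cell (1,2): code 0010 → (1.000,2.243)–(1.921,3.000)
cell (1,3): code 0001 → (1.921,3.000)–(1.000,3.796)
cell (6,0): code 0100 → (6.505,1.000)–(7.000,0.465)
cell (6,1): code 1100 → (6.467,2.000)–(6.505,1.000)
cell (6,2): code 1000 → (7.000,2.603)–(6.467,2.000)
cell (7,0): code 0110 → (7.000,0.465)–(8.000,0.281)
cell (7,2): code 1001 → (8.000,2.789)–(7.000,2.603)
cell (8,0): code 0010 → (8.000,0.281)–(8.846,1.000)
cell (8,1): code 0011 → (8.846,1.000)–(8.885,2.000)
cell (8,2): code 0001 → (8.885,2.000)–(8.000,2.789)
total: 12 segments, chained into 2 closed loop(s), length Σ = 12.328194

segments=12 loops=2 length=12.328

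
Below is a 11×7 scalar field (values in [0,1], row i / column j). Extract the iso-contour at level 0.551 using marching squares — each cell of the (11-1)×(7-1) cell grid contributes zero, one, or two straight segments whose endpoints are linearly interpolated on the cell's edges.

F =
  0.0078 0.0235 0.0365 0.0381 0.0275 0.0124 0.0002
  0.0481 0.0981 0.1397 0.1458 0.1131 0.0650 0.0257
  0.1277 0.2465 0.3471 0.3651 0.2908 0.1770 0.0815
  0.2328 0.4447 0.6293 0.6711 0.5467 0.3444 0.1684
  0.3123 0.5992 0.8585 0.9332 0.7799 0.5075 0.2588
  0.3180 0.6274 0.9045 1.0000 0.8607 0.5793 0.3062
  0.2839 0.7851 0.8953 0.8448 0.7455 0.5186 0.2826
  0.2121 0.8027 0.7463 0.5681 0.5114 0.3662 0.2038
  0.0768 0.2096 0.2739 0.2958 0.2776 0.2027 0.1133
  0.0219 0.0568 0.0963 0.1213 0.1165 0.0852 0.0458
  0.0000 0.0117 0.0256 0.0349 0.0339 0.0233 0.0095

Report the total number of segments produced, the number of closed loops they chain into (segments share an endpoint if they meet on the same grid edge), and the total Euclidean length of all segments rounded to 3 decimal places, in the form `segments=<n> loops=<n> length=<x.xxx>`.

segments=20 loops=1 length=15.112

cell (2,1): code 0100 → (2.723,2.000)–(3.000,1.576)
cell (2,2): code 1100 → (2.608,3.000)–(2.723,2.000)
cell (2,3): code 1000 → (3.000,3.965)–(2.608,3.000)
cell (3,0): code 0100 → (3.688,1.000)–(4.000,0.832)
cell (3,1): code 1110 → (3.000,1.576)–(3.688,1.000)
cell (3,3): code 1101 → (3.018,4.000)–(3.000,3.965)
cell (3,4): code 1000 → (4.000,4.840)–(3.018,4.000)
cell (4,0): code 0110 → (4.000,0.832)–(5.000,0.753)
cell (4,4): code 1101 → (4.606,5.000)–(4.000,4.840)
cell (4,5): code 1000 → (5.000,5.104)–(4.606,5.000)
cell (5,0): code 0110 → (5.000,0.753)–(6.000,0.533)
cell (5,4): code 1011 → (6.000,4.857)–(5.466,5.000)
cell (5,5): code 0001 → (5.466,5.000)–(5.000,5.104)
cell (6,0): code 0110 → (6.000,0.533)–(7.000,0.574)
cell (6,3): code 1011 → (7.000,3.302)–(6.831,4.000)
cell (6,4): code 0001 → (6.831,4.000)–(6.000,4.857)
cell (7,0): code 0010 → (7.000,0.574)–(7.424,1.000)
cell (7,1): code 0011 → (7.424,1.000)–(7.413,2.000)
cell (7,2): code 0011 → (7.413,2.000)–(7.063,3.000)
cell (7,3): code 0001 → (7.063,3.000)–(7.000,3.302)
total: 20 segments, chained into 1 closed loop(s), length Σ = 15.112190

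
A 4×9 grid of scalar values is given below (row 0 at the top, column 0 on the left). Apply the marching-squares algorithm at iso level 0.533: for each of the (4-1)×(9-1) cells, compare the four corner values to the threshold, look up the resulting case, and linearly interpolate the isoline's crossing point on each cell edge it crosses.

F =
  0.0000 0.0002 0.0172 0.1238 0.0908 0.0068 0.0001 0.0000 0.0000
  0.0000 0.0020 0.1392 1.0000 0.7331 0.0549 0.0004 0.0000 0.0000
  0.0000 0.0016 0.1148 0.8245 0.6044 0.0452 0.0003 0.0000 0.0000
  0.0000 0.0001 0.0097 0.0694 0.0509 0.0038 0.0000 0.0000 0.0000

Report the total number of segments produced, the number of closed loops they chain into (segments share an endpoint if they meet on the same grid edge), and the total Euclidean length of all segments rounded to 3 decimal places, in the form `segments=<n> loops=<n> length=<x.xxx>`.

segments=8 loops=1 length=6.014

cell (0,2): code 0100 → (0.467,3.000)–(1.000,2.457)
cell (0,3): code 1100 → (0.688,4.000)–(0.467,3.000)
cell (0,4): code 1000 → (1.000,4.295)–(0.688,4.000)
cell (1,2): code 0110 → (1.000,2.457)–(2.000,2.589)
cell (1,4): code 1001 → (2.000,4.128)–(1.000,4.295)
cell (2,2): code 0010 → (2.000,2.589)–(2.386,3.000)
cell (2,3): code 0011 → (2.386,3.000)–(2.129,4.000)
cell (2,4): code 0001 → (2.129,4.000)–(2.000,4.128)
total: 8 segments, chained into 1 closed loop(s), length Σ = 6.014070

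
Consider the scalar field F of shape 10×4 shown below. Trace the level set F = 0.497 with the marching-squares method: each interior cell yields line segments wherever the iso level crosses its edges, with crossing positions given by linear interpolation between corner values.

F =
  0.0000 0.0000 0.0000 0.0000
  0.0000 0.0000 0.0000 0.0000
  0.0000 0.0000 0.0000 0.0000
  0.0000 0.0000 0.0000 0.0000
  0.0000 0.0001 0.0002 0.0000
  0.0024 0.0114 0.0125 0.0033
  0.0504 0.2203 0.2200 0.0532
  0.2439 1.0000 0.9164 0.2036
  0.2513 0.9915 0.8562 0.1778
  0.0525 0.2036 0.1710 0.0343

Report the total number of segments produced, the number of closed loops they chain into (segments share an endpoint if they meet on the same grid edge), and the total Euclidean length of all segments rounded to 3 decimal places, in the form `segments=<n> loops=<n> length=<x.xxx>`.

cell (6,0): code 0100 → (6.355,1.000)–(7.000,0.335)
cell (6,1): code 1100 → (6.398,2.000)–(6.355,1.000)
cell (6,2): code 1000 → (7.000,2.588)–(6.398,2.000)
cell (7,0): code 0110 → (7.000,0.335)–(8.000,0.332)
cell (7,2): code 1001 → (8.000,2.529)–(7.000,2.588)
cell (8,0): code 0010 → (8.000,0.332)–(8.628,1.000)
cell (8,1): code 0011 → (8.628,1.000)–(8.524,2.000)
cell (8,2): code 0001 → (8.524,2.000)–(8.000,2.529)
total: 8 segments, chained into 1 closed loop(s), length Σ = 7.438351

segments=8 loops=1 length=7.438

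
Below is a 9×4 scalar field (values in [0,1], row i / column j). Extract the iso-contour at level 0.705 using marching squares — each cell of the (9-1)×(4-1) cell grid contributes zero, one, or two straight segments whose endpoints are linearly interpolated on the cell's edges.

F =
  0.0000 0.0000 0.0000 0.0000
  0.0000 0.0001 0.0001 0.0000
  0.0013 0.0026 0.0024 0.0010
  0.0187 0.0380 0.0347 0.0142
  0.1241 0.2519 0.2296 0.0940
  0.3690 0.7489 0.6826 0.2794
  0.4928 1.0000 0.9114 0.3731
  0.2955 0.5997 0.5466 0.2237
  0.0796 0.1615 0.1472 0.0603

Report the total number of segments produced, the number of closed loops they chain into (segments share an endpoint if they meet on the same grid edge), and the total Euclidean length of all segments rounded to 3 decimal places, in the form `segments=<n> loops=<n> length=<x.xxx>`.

segments=8 loops=1 length=5.886

cell (4,0): code 0100 → (4.912,1.000)–(5.000,0.884)
cell (4,1): code 1000 → (5.000,1.662)–(4.912,1.000)
cell (5,0): code 0110 → (5.000,0.884)–(6.000,0.418)
cell (5,1): code 1101 → (5.098,2.000)–(5.000,1.662)
cell (5,2): code 1000 → (6.000,2.383)–(5.098,2.000)
cell (6,0): code 0010 → (6.000,0.418)–(6.737,1.000)
cell (6,1): code 0011 → (6.737,1.000)–(6.566,2.000)
cell (6,2): code 0001 → (6.566,2.000)–(6.000,2.383)
total: 8 segments, chained into 1 closed loop(s), length Σ = 5.885527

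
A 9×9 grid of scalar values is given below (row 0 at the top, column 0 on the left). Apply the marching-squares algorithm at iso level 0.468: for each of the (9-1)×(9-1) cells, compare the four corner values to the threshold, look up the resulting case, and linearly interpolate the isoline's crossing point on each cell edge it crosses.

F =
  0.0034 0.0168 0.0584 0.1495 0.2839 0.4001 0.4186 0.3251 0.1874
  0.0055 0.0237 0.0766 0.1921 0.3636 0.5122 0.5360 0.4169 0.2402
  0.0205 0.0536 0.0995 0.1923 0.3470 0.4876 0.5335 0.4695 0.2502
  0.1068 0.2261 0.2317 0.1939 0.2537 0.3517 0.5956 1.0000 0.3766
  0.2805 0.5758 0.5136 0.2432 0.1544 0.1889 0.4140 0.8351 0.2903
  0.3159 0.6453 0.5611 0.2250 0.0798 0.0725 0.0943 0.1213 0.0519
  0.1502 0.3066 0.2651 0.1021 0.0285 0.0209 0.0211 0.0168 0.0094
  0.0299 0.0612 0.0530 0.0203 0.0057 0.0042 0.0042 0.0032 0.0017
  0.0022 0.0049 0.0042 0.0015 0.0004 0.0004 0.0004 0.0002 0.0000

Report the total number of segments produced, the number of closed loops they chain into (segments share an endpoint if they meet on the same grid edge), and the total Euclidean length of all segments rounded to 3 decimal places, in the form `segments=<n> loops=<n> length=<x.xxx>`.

cell (0,4): code 0100 → (0.606,5.000)–(1.000,4.703)
cell (0,5): code 1100 → (0.421,6.000)–(0.606,5.000)
cell (0,6): code 1000 → (1.000,6.571)–(0.421,6.000)
cell (1,4): code 0110 → (1.000,4.703)–(2.000,4.861)
cell (1,6): code 1101 → (1.971,7.000)–(1.000,6.571)
cell (1,7): code 1000 → (2.000,7.007)–(1.971,7.000)
cell (2,4): code 0010 → (2.000,4.861)–(2.144,5.000)
cell (2,5): code 0111 → (2.144,5.000)–(3.000,5.477)
cell (2,7): code 1001 → (3.000,7.853)–(2.000,7.007)
cell (3,0): code 0100 → (3.692,1.000)–(4.000,0.635)
cell (3,1): code 1100 → (3.838,2.000)–(3.692,1.000)
cell (3,2): code 1000 → (4.000,2.169)–(3.838,2.000)
cell (3,5): code 0010 → (3.000,5.477)–(3.703,6.000)
cell (3,6): code 0111 → (3.703,6.000)–(4.000,6.128)
cell (3,7): code 1001 → (4.000,7.674)–(3.000,7.853)
cell (4,0): code 0110 → (4.000,0.635)–(5.000,0.462)
cell (4,2): code 1001 → (5.000,2.277)–(4.000,2.169)
cell (4,6): code 0010 → (4.000,6.128)–(4.514,7.000)
cell (4,7): code 0001 → (4.514,7.000)–(4.000,7.674)
cell (5,0): code 0010 → (5.000,0.462)–(5.523,1.000)
cell (5,1): code 0011 → (5.523,1.000)–(5.315,2.000)
cell (5,2): code 0001 → (5.315,2.000)–(5.000,2.277)
total: 22 segments, chained into 2 closed loop(s), length Σ = 16.928448

segments=22 loops=2 length=16.928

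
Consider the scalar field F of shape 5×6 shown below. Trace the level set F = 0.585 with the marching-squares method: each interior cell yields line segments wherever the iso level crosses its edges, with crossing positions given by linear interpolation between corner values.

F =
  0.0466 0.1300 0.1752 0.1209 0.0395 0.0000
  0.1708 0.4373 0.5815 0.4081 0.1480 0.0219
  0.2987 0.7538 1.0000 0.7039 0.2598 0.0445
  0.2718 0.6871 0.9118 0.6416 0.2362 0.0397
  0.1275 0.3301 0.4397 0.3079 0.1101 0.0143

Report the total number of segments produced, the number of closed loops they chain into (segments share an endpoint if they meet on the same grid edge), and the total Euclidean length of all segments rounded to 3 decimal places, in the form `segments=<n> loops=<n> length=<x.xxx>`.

segments=10 loops=1 length=8.214

cell (1,0): code 0100 → (1.467,1.000)–(2.000,0.629)
cell (1,1): code 1100 → (1.008,2.000)–(1.467,1.000)
cell (1,2): code 1100 → (1.598,3.000)–(1.008,2.000)
cell (1,3): code 1000 → (2.000,3.268)–(1.598,3.000)
cell (2,0): code 0110 → (2.000,0.629)–(3.000,0.754)
cell (2,3): code 1001 → (3.000,3.140)–(2.000,3.268)
cell (3,0): code 0010 → (3.000,0.754)–(3.286,1.000)
cell (3,1): code 0011 → (3.286,1.000)–(3.692,2.000)
cell (3,2): code 0011 → (3.692,2.000)–(3.170,3.000)
cell (3,3): code 0001 → (3.170,3.000)–(3.000,3.140)
total: 10 segments, chained into 1 closed loop(s), length Σ = 8.213999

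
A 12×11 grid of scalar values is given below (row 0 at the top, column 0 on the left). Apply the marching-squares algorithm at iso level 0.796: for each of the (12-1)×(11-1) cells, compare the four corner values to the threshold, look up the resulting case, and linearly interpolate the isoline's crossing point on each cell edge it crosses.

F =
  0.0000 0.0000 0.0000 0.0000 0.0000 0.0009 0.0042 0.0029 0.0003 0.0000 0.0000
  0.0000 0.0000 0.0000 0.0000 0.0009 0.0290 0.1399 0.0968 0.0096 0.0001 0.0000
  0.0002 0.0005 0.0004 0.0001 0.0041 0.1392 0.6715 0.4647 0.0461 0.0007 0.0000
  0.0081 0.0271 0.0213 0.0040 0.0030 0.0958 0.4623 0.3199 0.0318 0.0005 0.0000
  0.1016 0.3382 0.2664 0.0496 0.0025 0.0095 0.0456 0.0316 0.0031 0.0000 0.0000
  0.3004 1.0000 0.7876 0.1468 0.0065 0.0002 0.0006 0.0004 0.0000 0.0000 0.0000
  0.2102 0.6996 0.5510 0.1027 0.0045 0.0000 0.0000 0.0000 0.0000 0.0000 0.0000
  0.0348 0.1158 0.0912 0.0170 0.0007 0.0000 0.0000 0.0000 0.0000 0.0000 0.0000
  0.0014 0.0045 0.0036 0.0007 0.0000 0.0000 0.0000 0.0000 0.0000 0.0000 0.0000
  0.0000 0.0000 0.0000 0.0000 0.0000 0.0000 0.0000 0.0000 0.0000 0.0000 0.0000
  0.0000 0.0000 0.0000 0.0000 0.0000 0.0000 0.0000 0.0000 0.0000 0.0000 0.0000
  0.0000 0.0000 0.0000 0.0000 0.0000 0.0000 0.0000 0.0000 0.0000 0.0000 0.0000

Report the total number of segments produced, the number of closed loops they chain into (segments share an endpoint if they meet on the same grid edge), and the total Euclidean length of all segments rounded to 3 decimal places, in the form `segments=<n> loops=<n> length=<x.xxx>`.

segments=4 loops=1 length=3.348

cell (4,0): code 0100 → (4.692,1.000)–(5.000,0.708)
cell (4,1): code 1000 → (5.000,1.960)–(4.692,1.000)
cell (5,0): code 0010 → (5.000,0.708)–(5.679,1.000)
cell (5,1): code 0001 → (5.679,1.000)–(5.000,1.960)
total: 4 segments, chained into 1 closed loop(s), length Σ = 3.348356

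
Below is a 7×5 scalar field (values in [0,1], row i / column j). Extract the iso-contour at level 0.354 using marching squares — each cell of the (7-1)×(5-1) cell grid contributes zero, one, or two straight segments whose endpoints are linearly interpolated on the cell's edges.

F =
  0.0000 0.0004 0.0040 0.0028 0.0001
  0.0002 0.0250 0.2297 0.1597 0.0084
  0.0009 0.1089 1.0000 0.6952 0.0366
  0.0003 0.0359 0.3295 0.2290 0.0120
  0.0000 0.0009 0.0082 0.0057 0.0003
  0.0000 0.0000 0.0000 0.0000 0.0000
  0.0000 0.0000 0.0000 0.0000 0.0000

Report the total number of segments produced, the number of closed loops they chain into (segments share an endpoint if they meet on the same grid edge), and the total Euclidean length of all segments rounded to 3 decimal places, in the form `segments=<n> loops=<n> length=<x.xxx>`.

cell (1,1): code 0100 → (1.161,2.000)–(2.000,1.275)
cell (1,2): code 1100 → (1.363,3.000)–(1.161,2.000)
cell (1,3): code 1000 → (2.000,3.518)–(1.363,3.000)
cell (2,1): code 0010 → (2.000,1.275)–(2.963,2.000)
cell (2,2): code 0011 → (2.963,2.000)–(2.732,3.000)
cell (2,3): code 0001 → (2.732,3.000)–(2.000,3.518)
total: 6 segments, chained into 1 closed loop(s), length Σ = 6.078715

segments=6 loops=1 length=6.079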